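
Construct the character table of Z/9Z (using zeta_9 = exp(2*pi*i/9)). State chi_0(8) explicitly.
Character table of Z/9Z (irreps indexed chi_0,...,chi_8 with chi_k(m) = zeta_9^(k*m), zeta_9 = exp(2*pi*i/9)):
  irrep \ class  {0} (size 1)  {1} (size 1)    {2} (size 1)    {3} (size 1)    {4} (size 1)    {5} (size 1)    {6} (size 1)    {7} (size 1)    {8} (size 1)  
  chi_0          1             1               1               1               1               1               1               1               1             
  chi_1          1             exp(2*I*pi/9)   exp(4*I*pi/9)   exp(2*I*pi/3)   exp(8*I*pi/9)   exp(-8*I*pi/9)  exp(-2*I*pi/3)  exp(-4*I*pi/9)  exp(-2*I*pi/9)
  chi_2          1             exp(4*I*pi/9)   exp(8*I*pi/9)   exp(-2*I*pi/3)  exp(-2*I*pi/9)  exp(2*I*pi/9)   exp(2*I*pi/3)   exp(-8*I*pi/9)  exp(-4*I*pi/9)
  chi_3          1             exp(2*I*pi/3)   exp(-2*I*pi/3)  1               exp(2*I*pi/3)   exp(-2*I*pi/3)  1               exp(2*I*pi/3)   exp(-2*I*pi/3)
  chi_4          1             exp(8*I*pi/9)   exp(-2*I*pi/9)  exp(2*I*pi/3)   exp(-4*I*pi/9)  exp(4*I*pi/9)   exp(-2*I*pi/3)  exp(2*I*pi/9)   exp(-8*I*pi/9)
  chi_5          1             exp(-8*I*pi/9)  exp(2*I*pi/9)   exp(-2*I*pi/3)  exp(4*I*pi/9)   exp(-4*I*pi/9)  exp(2*I*pi/3)   exp(-2*I*pi/9)  exp(8*I*pi/9) 
  chi_6          1             exp(-2*I*pi/3)  exp(2*I*pi/3)   1               exp(-2*I*pi/3)  exp(2*I*pi/3)   1               exp(-2*I*pi/3)  exp(2*I*pi/3) 
  chi_7          1             exp(-4*I*pi/9)  exp(-8*I*pi/9)  exp(2*I*pi/3)   exp(2*I*pi/9)   exp(-2*I*pi/9)  exp(-2*I*pi/3)  exp(8*I*pi/9)   exp(4*I*pi/9) 
  chi_8          1             exp(-2*I*pi/9)  exp(-4*I*pi/9)  exp(-2*I*pi/3)  exp(-8*I*pi/9)  exp(8*I*pi/9)   exp(2*I*pi/3)   exp(4*I*pi/9)   exp(2*I*pi/9) 

Spot check: chi_0(8) = zeta_9^(0*8) = zeta_9^0 = 1.

Proof sketch: Z/9Z is abelian, so all 9 irreducible complex representations are 1-dimensional. They are given by chi_k(m) = zeta_9^(k*m) for k = 0,...,8. Row orthogonality: sum_m chi_k(m) conj(chi_l(m)) = 9 * [k = l].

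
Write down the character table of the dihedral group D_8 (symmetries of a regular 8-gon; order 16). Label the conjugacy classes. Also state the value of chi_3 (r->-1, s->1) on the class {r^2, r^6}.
Conjugacy classes: {e} of size 1, {r^4} of size 1, {r^1, r^7} of size 2, {r^2, r^6} of size 2, {r^3, r^5} of size 2, {s, sr^2, ...} of size 4, {sr, sr^3, ...} of size 4.
Character table:
  irrep \ class              {e} (size 1)  {r^4} (size 1)  {r^1, r^7} (size 2)  {r^2, r^6} (size 2)  {r^3, r^5} (size 2)  {s, sr^2, ...} (size 4)  {sr, sr^3, ...} (size 4)
  chi_1 (triv)               1             1               1                    1                    1                    1                        1                       
  chi_2 (sign: r->1, s->-1)  1             1               1                    1                    1                    -1                       -1                      
  chi_3 (r->-1, s->1)        1             1               -1                   1                    -1                   1                        -1                      
  chi_4 (r->-1, s->-1)       1             1               -1                   1                    -1                   -1                       1                       
  chi_5 (2d, j=1)            2             -2              sqrt(2)              0                    -sqrt(2)             0                        0                       
  chi_6 (2d, j=2)            2             2               0                    -2                   0                    0                        0                       
  chi_7 (2d, j=3)            2             -2              -sqrt(2)             0                    sqrt(2)              0                        0                       

Spot check: chi_3 (r->-1, s->1) on {r^2, r^6} = 1.

Explanation: D_8 has order 2*8 = 16 with 7 conjugacy classes, hence 7 irreducibles. Sum of squared dims 1 + 1 + 1 + 1 + 4 + 4 + 4 = 16 = |G|. Linear characters come from the abelianisation; the 2-dimensional irreps have character r^k -> 2*cos(2*pi*j*k/8), reflections -> 0.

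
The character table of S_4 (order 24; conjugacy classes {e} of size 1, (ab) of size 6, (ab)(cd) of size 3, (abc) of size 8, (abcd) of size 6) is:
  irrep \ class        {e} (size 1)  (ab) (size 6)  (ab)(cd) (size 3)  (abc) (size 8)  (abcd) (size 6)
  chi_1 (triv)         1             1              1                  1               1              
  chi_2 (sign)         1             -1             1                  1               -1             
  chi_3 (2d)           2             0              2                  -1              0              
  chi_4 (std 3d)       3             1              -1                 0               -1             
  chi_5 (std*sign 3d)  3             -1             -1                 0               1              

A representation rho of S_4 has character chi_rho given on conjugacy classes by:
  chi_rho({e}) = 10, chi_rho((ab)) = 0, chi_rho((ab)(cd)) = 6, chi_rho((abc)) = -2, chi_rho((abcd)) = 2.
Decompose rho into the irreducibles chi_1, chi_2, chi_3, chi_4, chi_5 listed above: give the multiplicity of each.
Multiplicities: chi_1: 1, chi_2: 0, chi_3: 3, chi_4: 0, chi_5: 1.

Justification: Use <chi_rho, chi> = (1/|G|) sum_C |C| * chi_rho(C) * conj(chi(C)) with |G| = 24 for each irreducible chi in the table:
  <chi_rho, chi_1> = (1/24)[1*(10)*conj(1) + 6*(0)*conj(1) + 3*(6)*conj(1) + 8*(-2)*conj(1) + 6*(2)*conj(1)]
      = (1/24)[(10) + (0) + (18) + (-16) + (12)] = 24/24 = 1
  <chi_rho, chi_2> = (1/24)[1*(10)*conj(1) + 6*(0)*conj(-1) + 3*(6)*conj(1) + 8*(-2)*conj(1) + 6*(2)*conj(-1)]
      = (1/24)[(10) + (0) + (18) + (-16) + (-12)] = 0/24 = 0
  <chi_rho, chi_3> = (1/24)[1*(10)*conj(2) + 6*(0)*conj(0) + 3*(6)*conj(2) + 8*(-2)*conj(-1) + 6*(2)*conj(0)]
      = (1/24)[(20) + (0) + (36) + (16) + (0)] = 72/24 = 3
  <chi_rho, chi_4> = (1/24)[1*(10)*conj(3) + 6*(0)*conj(1) + 3*(6)*conj(-1) + 8*(-2)*conj(0) + 6*(2)*conj(-1)]
      = (1/24)[(30) + (0) + (-18) + (0) + (-12)] = 0/24 = 0
  <chi_rho, chi_5> = (1/24)[1*(10)*conj(3) + 6*(0)*conj(-1) + 3*(6)*conj(-1) + 8*(-2)*conj(0) + 6*(2)*conj(1)]
      = (1/24)[(30) + (0) + (-18) + (0) + (12)] = 24/24 = 1
Dimension check: dim(rho) = sum (mult * dim) = 1*1 + 0*1 + 3*2 + 0*3 + 1*3 = 10 = chi_rho(e) = 10.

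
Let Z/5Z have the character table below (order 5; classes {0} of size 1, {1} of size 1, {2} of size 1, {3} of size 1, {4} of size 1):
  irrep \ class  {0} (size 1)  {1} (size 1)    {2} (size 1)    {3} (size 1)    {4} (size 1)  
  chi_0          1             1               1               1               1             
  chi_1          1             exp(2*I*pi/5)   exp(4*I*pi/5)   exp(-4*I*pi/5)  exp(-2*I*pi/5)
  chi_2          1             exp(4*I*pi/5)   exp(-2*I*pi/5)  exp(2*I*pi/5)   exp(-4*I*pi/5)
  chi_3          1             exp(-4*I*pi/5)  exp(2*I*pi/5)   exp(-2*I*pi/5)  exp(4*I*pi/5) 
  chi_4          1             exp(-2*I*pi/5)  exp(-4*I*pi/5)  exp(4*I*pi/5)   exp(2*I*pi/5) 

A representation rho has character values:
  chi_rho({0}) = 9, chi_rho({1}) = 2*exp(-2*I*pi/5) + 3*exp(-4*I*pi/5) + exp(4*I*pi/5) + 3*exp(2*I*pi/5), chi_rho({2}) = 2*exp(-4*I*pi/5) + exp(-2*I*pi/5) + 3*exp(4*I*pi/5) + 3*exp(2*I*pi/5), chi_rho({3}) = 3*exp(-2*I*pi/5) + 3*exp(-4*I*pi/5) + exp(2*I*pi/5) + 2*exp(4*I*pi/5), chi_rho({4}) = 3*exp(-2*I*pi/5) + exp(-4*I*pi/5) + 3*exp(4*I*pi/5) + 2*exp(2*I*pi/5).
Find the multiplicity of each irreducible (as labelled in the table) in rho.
Multiplicities: chi_0: 0, chi_1: 3, chi_2: 1, chi_3: 3, chi_4: 2.

Justification: Use <chi_rho, chi> = (1/|G|) sum_C |C| * chi_rho(C) * conj(chi(C)) with |G| = 5 for each irreducible chi in the table:
  <chi_rho, chi_0> = (1/5)[1*(9)*conj(1) + 1*(2*exp(-2*I*pi/5) + 3*exp(-4*I*pi/5) + exp(4*I*pi/5) + 3*exp(2*I*pi/5))*conj(1) + 1*(2*exp(-4*I*pi/5) + exp(-2*I*pi/5) + 3*exp(4*I*pi/5) + 3*exp(2*I*pi/5))*conj(1) + 1*(3*exp(-2*I*pi/5) + 3*exp(-4*I*pi/5) + exp(2*I*pi/5) + 2*exp(4*I*pi/5))*conj(1) + 1*(3*exp(-2*I*pi/5) + exp(-4*I*pi/5) + 3*exp(4*I*pi/5) + 2*exp(2*I*pi/5))*conj(1)]
      = (1/5)[(9) + (2*exp(-2*I*pi/5) + 3*exp(-4*I*pi/5) + exp(4*I*pi/5) + 3*exp(2*I*pi/5)) + (2*exp(-4*I*pi/5) + exp(-2*I*pi/5) + 3*exp(4*I*pi/5) + 3*exp(2*I*pi/5)) + (3*exp(-2*I*pi/5) + 3*exp(-4*I*pi/5) + exp(2*I*pi/5) + 2*exp(4*I*pi/5)) + (3*exp(-2*I*pi/5) + exp(-4*I*pi/5) + 3*exp(4*I*pi/5) + 2*exp(2*I*pi/5))] = 0/5 = 0
  <chi_rho, chi_1> = (1/5)[1*(9)*conj(1) + 1*(2*exp(-2*I*pi/5) + 3*exp(-4*I*pi/5) + exp(4*I*pi/5) + 3*exp(2*I*pi/5))*conj(exp(2*I*pi/5)) + 1*(2*exp(-4*I*pi/5) + exp(-2*I*pi/5) + 3*exp(4*I*pi/5) + 3*exp(2*I*pi/5))*conj(exp(4*I*pi/5)) + 1*(3*exp(-2*I*pi/5) + 3*exp(-4*I*pi/5) + exp(2*I*pi/5) + 2*exp(4*I*pi/5))*conj(exp(-4*I*pi/5)) + 1*(3*exp(-2*I*pi/5) + exp(-4*I*pi/5) + 3*exp(4*I*pi/5) + 2*exp(2*I*pi/5))*conj(exp(-2*I*pi/5))]
      = (1/5)[(9) + (3 + 2*exp(-4*I*pi/5) + exp(2*I*pi/5) + 3*exp(4*I*pi/5)) + (3 + 3*exp(-2*I*pi/5) + exp(4*I*pi/5) + 2*exp(2*I*pi/5)) + (3 + 2*exp(-2*I*pi/5) + exp(-4*I*pi/5) + 3*exp(2*I*pi/5)) + (3 + 3*exp(-4*I*pi/5) + exp(-2*I*pi/5) + 2*exp(4*I*pi/5))] = 15/5 = 3
  <chi_rho, chi_2> = (1/5)[1*(9)*conj(1) + 1*(2*exp(-2*I*pi/5) + 3*exp(-4*I*pi/5) + exp(4*I*pi/5) + 3*exp(2*I*pi/5))*conj(exp(4*I*pi/5)) + 1*(2*exp(-4*I*pi/5) + exp(-2*I*pi/5) + 3*exp(4*I*pi/5) + 3*exp(2*I*pi/5))*conj(exp(-2*I*pi/5)) + 1*(3*exp(-2*I*pi/5) + 3*exp(-4*I*pi/5) + exp(2*I*pi/5) + 2*exp(4*I*pi/5))*conj(exp(2*I*pi/5)) + 1*(3*exp(-2*I*pi/5) + exp(-4*I*pi/5) + 3*exp(4*I*pi/5) + 2*exp(2*I*pi/5))*conj(exp(-4*I*pi/5))]
      = (1/5)[(9) + (1 + 3*exp(-2*I*pi/5) + 2*exp(4*I*pi/5) + 3*exp(2*I*pi/5)) + (1 + 2*exp(-2*I*pi/5) + 3*exp(-4*I*pi/5) + 3*exp(4*I*pi/5)) + (1 + 3*exp(-4*I*pi/5) + 3*exp(4*I*pi/5) + 2*exp(2*I*pi/5)) + (1 + 3*exp(-2*I*pi/5) + 2*exp(-4*I*pi/5) + 3*exp(2*I*pi/5))] = 5/5 = 1
  <chi_rho, chi_3> = (1/5)[1*(9)*conj(1) + 1*(2*exp(-2*I*pi/5) + 3*exp(-4*I*pi/5) + exp(4*I*pi/5) + 3*exp(2*I*pi/5))*conj(exp(-4*I*pi/5)) + 1*(2*exp(-4*I*pi/5) + exp(-2*I*pi/5) + 3*exp(4*I*pi/5) + 3*exp(2*I*pi/5))*conj(exp(2*I*pi/5)) + 1*(3*exp(-2*I*pi/5) + 3*exp(-4*I*pi/5) + exp(2*I*pi/5) + 2*exp(4*I*pi/5))*conj(exp(-2*I*pi/5)) + 1*(3*exp(-2*I*pi/5) + exp(-4*I*pi/5) + 3*exp(4*I*pi/5) + 2*exp(2*I*pi/5))*conj(exp(4*I*pi/5))]
      = (1/5)[(9) + (3 + 3*exp(-4*I*pi/5) + exp(-2*I*pi/5) + 2*exp(2*I*pi/5)) + (3 + exp(-4*I*pi/5) + 2*exp(4*I*pi/5) + 3*exp(2*I*pi/5)) + (3 + 3*exp(-2*I*pi/5) + 2*exp(-4*I*pi/5) + exp(4*I*pi/5)) + (3 + 2*exp(-2*I*pi/5) + exp(2*I*pi/5) + 3*exp(4*I*pi/5))] = 15/5 = 3
  <chi_rho, chi_4> = (1/5)[1*(9)*conj(1) + 1*(2*exp(-2*I*pi/5) + 3*exp(-4*I*pi/5) + exp(4*I*pi/5) + 3*exp(2*I*pi/5))*conj(exp(-2*I*pi/5)) + 1*(2*exp(-4*I*pi/5) + exp(-2*I*pi/5) + 3*exp(4*I*pi/5) + 3*exp(2*I*pi/5))*conj(exp(-4*I*pi/5)) + 1*(3*exp(-2*I*pi/5) + 3*exp(-4*I*pi/5) + exp(2*I*pi/5) + 2*exp(4*I*pi/5))*conj(exp(4*I*pi/5)) + 1*(3*exp(-2*I*pi/5) + exp(-4*I*pi/5) + 3*exp(4*I*pi/5) + 2*exp(2*I*pi/5))*conj(exp(2*I*pi/5))]
      = (1/5)[(9) + (2 + 3*exp(-2*I*pi/5) + exp(-4*I*pi/5) + 3*exp(4*I*pi/5)) + (2 + 3*exp(-2*I*pi/5) + 3*exp(-4*I*pi/5) + exp(2*I*pi/5)) + (2 + exp(-2*I*pi/5) + 3*exp(4*I*pi/5) + 3*exp(2*I*pi/5)) + (2 + 3*exp(-4*I*pi/5) + exp(4*I*pi/5) + 3*exp(2*I*pi/5))] = 10/5 = 2
(Exp terms are combined using exp(i*s)*conj(exp(i*t)) = exp(i*(s-t)), and sums of them are collapsed using the identity that for every m > 1 the m distinct m-th roots of unity sum to 0, e.g. 1 + exp(2*I*pi/3) + exp(-2*I*pi/3) = 0.)
Dimension check: dim(rho) = sum (mult * dim) = 0*1 + 3*1 + 1*1 + 3*1 + 2*1 = 9 = chi_rho(e) = 9.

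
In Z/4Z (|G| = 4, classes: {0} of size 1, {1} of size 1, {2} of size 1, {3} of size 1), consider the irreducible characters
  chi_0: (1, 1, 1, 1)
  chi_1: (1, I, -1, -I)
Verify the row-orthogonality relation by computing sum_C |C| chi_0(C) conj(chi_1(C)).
Sum = 0; so <chi_0, chi_1> = 0 (distinct irreducibles are orthogonal).

Solution. Compute term by term over conjugacy classes (|C| * chi_0(C) * conj(chi_1(C))):
  1*(1)*conj(1) + 1*(1)*conj(I) + 1*(1)*conj(-1) + 1*(1)*conj(-I)
  = (1) + (-I) + (-1) + (I)
  = 0.
(Exp terms are combined using exp(i*s)*conj(exp(i*t)) = exp(i*(s-t)), and sums of them are collapsed using the identity that for every m > 1 the m distinct m-th roots of unity sum to 0, e.g. 1 + exp(2*I*pi/3) + exp(-2*I*pi/3) = 0.)
Dividing by |G| = 4 gives 0/4 = 0, matching the row-orthogonality relation <chi_0, chi_1> = [chi_0 = chi_1].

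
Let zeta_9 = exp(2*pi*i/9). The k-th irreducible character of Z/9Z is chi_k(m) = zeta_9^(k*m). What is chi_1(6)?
chi_1(6) = zeta_9^6 = exp(-2*I*pi/3)

Derivation: chi_1(6) = zeta_9^(1*6) = zeta_9^6. Since zeta_9^9 = 1, this equals zeta_9^6 = exp(2*pi*i*6/9) = exp(-2*I*pi/3).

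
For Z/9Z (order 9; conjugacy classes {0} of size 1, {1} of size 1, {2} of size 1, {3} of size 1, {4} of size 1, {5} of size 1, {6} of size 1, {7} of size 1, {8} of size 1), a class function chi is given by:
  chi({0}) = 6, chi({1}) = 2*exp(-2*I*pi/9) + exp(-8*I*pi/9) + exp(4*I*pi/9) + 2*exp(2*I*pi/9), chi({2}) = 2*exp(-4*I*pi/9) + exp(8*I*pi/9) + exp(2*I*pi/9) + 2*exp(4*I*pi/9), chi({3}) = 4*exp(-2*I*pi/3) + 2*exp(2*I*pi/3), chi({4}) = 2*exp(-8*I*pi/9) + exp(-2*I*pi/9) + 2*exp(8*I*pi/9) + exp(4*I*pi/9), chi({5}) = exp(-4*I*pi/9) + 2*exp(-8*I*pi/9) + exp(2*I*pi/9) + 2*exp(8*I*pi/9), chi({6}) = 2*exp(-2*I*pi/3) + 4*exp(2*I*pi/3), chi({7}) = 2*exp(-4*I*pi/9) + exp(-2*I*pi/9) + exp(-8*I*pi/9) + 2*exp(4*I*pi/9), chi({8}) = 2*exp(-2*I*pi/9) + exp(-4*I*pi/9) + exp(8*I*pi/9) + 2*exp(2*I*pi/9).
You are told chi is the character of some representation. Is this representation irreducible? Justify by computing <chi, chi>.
Not irreducible (reducible): <chi, chi> = 10 > 1.

Working: <chi, chi> = (1/|G|) sum_C |C| * |chi(C)|^2 = (1/9)[1*|6|^2 + 1*|2*exp(-2*I*pi/9) + exp(-8*I*pi/9) + exp(4*I*pi/9) + 2*exp(2*I*pi/9)|^2 + 1*|2*exp(-4*I*pi/9) + exp(8*I*pi/9) + exp(2*I*pi/9) + 2*exp(4*I*pi/9)|^2 + 1*|4*exp(-2*I*pi/3) + 2*exp(2*I*pi/3)|^2 + 1*|2*exp(-8*I*pi/9) + exp(-2*I*pi/9) + 2*exp(8*I*pi/9) + exp(4*I*pi/9)|^2 + 1*|exp(-4*I*pi/9) + 2*exp(-8*I*pi/9) + exp(2*I*pi/9) + 2*exp(8*I*pi/9)|^2 + 1*|2*exp(-2*I*pi/3) + 4*exp(2*I*pi/3)|^2 + 1*|2*exp(-4*I*pi/9) + exp(-2*I*pi/9) + exp(-8*I*pi/9) + 2*exp(4*I*pi/9)|^2 + 1*|2*exp(-2*I*pi/9) + exp(-4*I*pi/9) + exp(8*I*pi/9) + 2*exp(2*I*pi/9)|^2]
  = (1/9)[(36) + (10 + 5*exp(-2*I*pi/3) + 4*exp(-4*I*pi/9) + 2*exp(-2*I*pi/9) + 2*exp(-8*I*pi/9) + 2*exp(8*I*pi/9) + 2*exp(2*I*pi/9) + 4*exp(4*I*pi/9) + 5*exp(2*I*pi/3)) + (10 + 5*exp(-2*I*pi/3) + 2*exp(-4*I*pi/9) + 4*exp(-8*I*pi/9) + 2*exp(-2*I*pi/9) + 2*exp(2*I*pi/9) + 4*exp(8*I*pi/9) + 2*exp(4*I*pi/9) + 5*exp(2*I*pi/3)) + (12) + (10 + 5*exp(-2*I*pi/3) + 4*exp(-2*I*pi/9) + 2*exp(-4*I*pi/9) + 2*exp(-8*I*pi/9) + 2*exp(8*I*pi/9) + 2*exp(4*I*pi/9) + 4*exp(2*I*pi/9) + 5*exp(2*I*pi/3)) + (10 + 5*exp(-2*I*pi/3) + 4*exp(-2*I*pi/9) + 2*exp(-4*I*pi/9) + 2*exp(-8*I*pi/9) + 2*exp(8*I*pi/9) + 2*exp(4*I*pi/9) + 4*exp(2*I*pi/9) + 5*exp(2*I*pi/3)) + (12) + (10 + 5*exp(-2*I*pi/3) + 2*exp(-4*I*pi/9) + 4*exp(-8*I*pi/9) + 2*exp(-2*I*pi/9) + 2*exp(2*I*pi/9) + 4*exp(8*I*pi/9) + 2*exp(4*I*pi/9) + 5*exp(2*I*pi/3)) + (10 + 5*exp(-2*I*pi/3) + 4*exp(-4*I*pi/9) + 2*exp(-2*I*pi/9) + 2*exp(-8*I*pi/9) + 2*exp(8*I*pi/9) + 2*exp(2*I*pi/9) + 4*exp(4*I*pi/9) + 5*exp(2*I*pi/3))] = 90/9 = 10.
(Exp terms are combined using exp(i*s)*conj(exp(i*t)) = exp(i*(s-t)), and sums of them are collapsed using the identity that for every m > 1 the m distinct m-th roots of unity sum to 0, e.g. 1 + exp(2*I*pi/3) + exp(-2*I*pi/3) = 0.)
A character is irreducible iff <chi, chi> = 1, so this representation is reducible.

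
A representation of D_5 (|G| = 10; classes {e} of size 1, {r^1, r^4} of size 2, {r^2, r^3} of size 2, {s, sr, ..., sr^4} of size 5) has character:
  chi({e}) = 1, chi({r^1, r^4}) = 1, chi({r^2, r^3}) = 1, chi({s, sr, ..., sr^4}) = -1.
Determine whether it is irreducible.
Irreducible: <chi, chi> = 1.

Derivation: <chi, chi> = (1/|G|) sum_C |C| * |chi(C)|^2 = (1/10)[1*|1|^2 + 2*|1|^2 + 2*|1|^2 + 5*|-1|^2]
  = (1/10)[(1) + (2) + (2) + (5)] = 10/10 = 1.
A character is irreducible iff <chi, chi> = 1, so this representation is irreducible.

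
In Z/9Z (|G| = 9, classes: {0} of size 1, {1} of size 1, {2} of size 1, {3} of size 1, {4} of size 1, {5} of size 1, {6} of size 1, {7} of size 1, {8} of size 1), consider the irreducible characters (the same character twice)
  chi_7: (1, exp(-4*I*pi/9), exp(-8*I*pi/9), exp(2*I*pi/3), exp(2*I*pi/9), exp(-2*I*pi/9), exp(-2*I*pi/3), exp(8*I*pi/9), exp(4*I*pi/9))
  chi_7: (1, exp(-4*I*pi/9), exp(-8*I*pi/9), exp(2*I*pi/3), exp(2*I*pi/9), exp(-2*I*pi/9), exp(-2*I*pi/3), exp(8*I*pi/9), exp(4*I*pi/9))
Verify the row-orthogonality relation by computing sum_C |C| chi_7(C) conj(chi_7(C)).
Sum = 9 = |G| = 9; so <chi_7, chi_7> = 1 (norm-1 confirms irreducibility).

Proof sketch: Compute term by term over conjugacy classes (|C| * chi_7(C) * conj(chi_7(C))):
  1*(1)*conj(1) + 1*(exp(-4*I*pi/9))*conj(exp(-4*I*pi/9)) + 1*(exp(-8*I*pi/9))*conj(exp(-8*I*pi/9)) + 1*(exp(2*I*pi/3))*conj(exp(2*I*pi/3)) + 1*(exp(2*I*pi/9))*conj(exp(2*I*pi/9)) + 1*(exp(-2*I*pi/9))*conj(exp(-2*I*pi/9)) + 1*(exp(-2*I*pi/3))*conj(exp(-2*I*pi/3)) + 1*(exp(8*I*pi/9))*conj(exp(8*I*pi/9)) + 1*(exp(4*I*pi/9))*conj(exp(4*I*pi/9))
  = (1) + (1) + (1) + (1) + (1) + (1) + (1) + (1) + (1)
  = 9.
(Exp terms are combined using exp(i*s)*conj(exp(i*t)) = exp(i*(s-t)), and sums of them are collapsed using the identity that for every m > 1 the m distinct m-th roots of unity sum to 0, e.g. 1 + exp(2*I*pi/3) + exp(-2*I*pi/3) = 0.)
Dividing by |G| = 9 gives 9/9 = 1, matching the row-orthogonality relation <chi_7, chi_7> = [chi_7 = chi_7].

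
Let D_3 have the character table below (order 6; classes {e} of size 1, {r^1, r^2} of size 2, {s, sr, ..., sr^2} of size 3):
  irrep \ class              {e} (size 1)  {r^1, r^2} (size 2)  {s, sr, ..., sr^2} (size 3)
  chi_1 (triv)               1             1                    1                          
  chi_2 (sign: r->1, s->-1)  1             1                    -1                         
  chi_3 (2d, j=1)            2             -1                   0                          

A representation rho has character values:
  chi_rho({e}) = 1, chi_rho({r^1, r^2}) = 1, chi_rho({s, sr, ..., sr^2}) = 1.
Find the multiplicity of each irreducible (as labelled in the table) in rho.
Multiplicities: chi_1: 1, chi_2: 0, chi_3: 0.

Explanation: Use <chi_rho, chi> = (1/|G|) sum_C |C| * chi_rho(C) * conj(chi(C)) with |G| = 6 for each irreducible chi in the table:
  <chi_rho, chi_1> = (1/6)[1*(1)*conj(1) + 2*(1)*conj(1) + 3*(1)*conj(1)]
      = (1/6)[(1) + (2) + (3)] = 6/6 = 1
  <chi_rho, chi_2> = (1/6)[1*(1)*conj(1) + 2*(1)*conj(1) + 3*(1)*conj(-1)]
      = (1/6)[(1) + (2) + (-3)] = 0/6 = 0
  <chi_rho, chi_3> = (1/6)[1*(1)*conj(2) + 2*(1)*conj(-1) + 3*(1)*conj(0)]
      = (1/6)[(2) + (-2) + (0)] = 0/6 = 0
Dimension check: dim(rho) = sum (mult * dim) = 1*1 + 0*1 + 0*2 = 1 = chi_rho(e) = 1.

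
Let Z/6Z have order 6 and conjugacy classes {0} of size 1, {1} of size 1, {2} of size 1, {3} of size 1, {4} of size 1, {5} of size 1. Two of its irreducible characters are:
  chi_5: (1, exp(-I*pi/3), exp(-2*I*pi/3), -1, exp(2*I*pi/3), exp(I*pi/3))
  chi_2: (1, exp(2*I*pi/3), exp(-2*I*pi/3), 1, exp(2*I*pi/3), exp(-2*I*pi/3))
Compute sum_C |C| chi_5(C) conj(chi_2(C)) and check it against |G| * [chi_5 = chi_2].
Sum = 0; so <chi_5, chi_2> = 0 (distinct irreducibles are orthogonal).

Argument: Compute term by term over conjugacy classes (|C| * chi_5(C) * conj(chi_2(C))):
  1*(1)*conj(1) + 1*(exp(-I*pi/3))*conj(exp(2*I*pi/3)) + 1*(exp(-2*I*pi/3))*conj(exp(-2*I*pi/3)) + 1*(-1)*conj(1) + 1*(exp(2*I*pi/3))*conj(exp(2*I*pi/3)) + 1*(exp(I*pi/3))*conj(exp(-2*I*pi/3))
  = (1) + (-1) + (1) + (-1) + (1) + (-1)
  = 0.
(Exp terms are combined using exp(i*s)*conj(exp(i*t)) = exp(i*(s-t)), and sums of them are collapsed using the identity that for every m > 1 the m distinct m-th roots of unity sum to 0, e.g. 1 + exp(2*I*pi/3) + exp(-2*I*pi/3) = 0.)
Dividing by |G| = 6 gives 0/6 = 0, matching the row-orthogonality relation <chi_5, chi_2> = [chi_5 = chi_2].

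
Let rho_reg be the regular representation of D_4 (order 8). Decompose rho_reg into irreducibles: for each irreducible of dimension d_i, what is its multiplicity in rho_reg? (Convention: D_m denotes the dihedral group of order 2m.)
Each irreducible V_i of dimension d_i appears with multiplicity d_i, i.e. rho_reg = (direct sum over all irreducibles V_i) d_i V_i. The irreducible dimensions for D_4 are 1, 1, 1, 1, 2: 4 irreducibles of dimension 1, each with multiplicity 1; 1 irreducible of dimension 2, with multiplicity 2. Total dimension 4*1*1 + 1*2*2 = 8 = |G|.

Derivation: General theorem: in the regular representation of a finite group G, each irreducible appears with multiplicity equal to its dimension. Check: dim(rho_reg) = sum d_i^2 = 1 + 1 + 1 + 1 + 4 = 8 = |G|.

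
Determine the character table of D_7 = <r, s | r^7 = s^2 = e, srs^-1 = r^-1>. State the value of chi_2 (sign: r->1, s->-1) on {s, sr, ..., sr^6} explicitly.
Conjugacy classes: {e} of size 1, {r^1, r^6} of size 2, {r^2, r^5} of size 2, {r^3, r^4} of size 2, {s, sr, ..., sr^6} of size 7.
Character table:
  irrep \ class              {e} (size 1)  {r^1, r^6} (size 2)  {r^2, r^5} (size 2)  {r^3, r^4} (size 2)  {s, sr, ..., sr^6} (size 7)
  chi_1 (triv)               1             1                    1                    1                    1                          
  chi_2 (sign: r->1, s->-1)  1             1                    1                    1                    -1                         
  chi_3 (2d, j=1)            2             2*cos(2*pi/7)        -2*cos(3*pi/7)       -2*cos(pi/7)         0                          
  chi_4 (2d, j=2)            2             -2*cos(3*pi/7)       -2*cos(pi/7)         2*cos(2*pi/7)        0                          
  chi_5 (2d, j=3)            2             -2*cos(pi/7)         2*cos(2*pi/7)        -2*cos(3*pi/7)       0                          

Spot check: chi_2 (sign: r->1, s->-1) on {s, sr, ..., sr^6} = -1.

Working: D_7 has order 2*7 = 14 with 5 conjugacy classes, hence 5 irreducibles. Sum of squared dims 1 + 1 + 4 + 4 + 4 = 14 = |G|. Linear characters come from the abelianisation; the 2-dimensional irreps have character r^k -> 2*cos(2*pi*j*k/7), reflections -> 0.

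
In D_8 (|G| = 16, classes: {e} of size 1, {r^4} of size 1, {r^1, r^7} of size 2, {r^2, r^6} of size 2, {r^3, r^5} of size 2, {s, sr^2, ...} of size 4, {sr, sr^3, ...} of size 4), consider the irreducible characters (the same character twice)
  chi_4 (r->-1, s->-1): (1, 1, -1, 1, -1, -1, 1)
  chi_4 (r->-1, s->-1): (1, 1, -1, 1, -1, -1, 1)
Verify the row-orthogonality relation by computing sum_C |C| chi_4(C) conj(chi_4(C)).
Sum = 16 = |G| = 16; so <chi_4, chi_4> = 1 (norm-1 confirms irreducibility).

Details: Compute term by term over conjugacy classes (|C| * chi_4(C) * conj(chi_4(C))):
  1*(1)*conj(1) + 1*(1)*conj(1) + 2*(-1)*conj(-1) + 2*(1)*conj(1) + 2*(-1)*conj(-1) + 4*(-1)*conj(-1) + 4*(1)*conj(1)
  = (1) + (1) + (2) + (2) + (2) + (4) + (4)
  = 16.
Dividing by |G| = 16 gives 16/16 = 1, matching the row-orthogonality relation <chi_4, chi_4> = [chi_4 = chi_4].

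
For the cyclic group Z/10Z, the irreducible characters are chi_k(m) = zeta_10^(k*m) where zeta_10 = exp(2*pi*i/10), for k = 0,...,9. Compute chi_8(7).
chi_8(7) = zeta_10^56 = exp(-4*I*pi/5)

Proof sketch: chi_8(7) = zeta_10^(8*7) = zeta_10^56. Since zeta_10^10 = 1, this equals zeta_10^6 = exp(2*pi*i*6/10) = exp(-4*I*pi/5).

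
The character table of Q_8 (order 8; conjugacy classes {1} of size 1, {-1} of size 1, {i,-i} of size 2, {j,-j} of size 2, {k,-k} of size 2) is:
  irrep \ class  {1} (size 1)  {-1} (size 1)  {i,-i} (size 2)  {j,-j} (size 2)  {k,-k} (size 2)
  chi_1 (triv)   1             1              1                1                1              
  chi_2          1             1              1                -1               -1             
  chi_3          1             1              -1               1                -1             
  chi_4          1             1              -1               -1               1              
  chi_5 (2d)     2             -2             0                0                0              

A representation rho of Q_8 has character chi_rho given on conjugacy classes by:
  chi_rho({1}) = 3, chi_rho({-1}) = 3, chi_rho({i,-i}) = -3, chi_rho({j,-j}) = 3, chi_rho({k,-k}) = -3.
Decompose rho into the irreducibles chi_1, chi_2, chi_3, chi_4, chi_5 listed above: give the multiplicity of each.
Multiplicities: chi_1: 0, chi_2: 0, chi_3: 3, chi_4: 0, chi_5: 0.

Solution. Use <chi_rho, chi> = (1/|G|) sum_C |C| * chi_rho(C) * conj(chi(C)) with |G| = 8 for each irreducible chi in the table:
  <chi_rho, chi_1> = (1/8)[1*(3)*conj(1) + 1*(3)*conj(1) + 2*(-3)*conj(1) + 2*(3)*conj(1) + 2*(-3)*conj(1)]
      = (1/8)[(3) + (3) + (-6) + (6) + (-6)] = 0/8 = 0
  <chi_rho, chi_2> = (1/8)[1*(3)*conj(1) + 1*(3)*conj(1) + 2*(-3)*conj(1) + 2*(3)*conj(-1) + 2*(-3)*conj(-1)]
      = (1/8)[(3) + (3) + (-6) + (-6) + (6)] = 0/8 = 0
  <chi_rho, chi_3> = (1/8)[1*(3)*conj(1) + 1*(3)*conj(1) + 2*(-3)*conj(-1) + 2*(3)*conj(1) + 2*(-3)*conj(-1)]
      = (1/8)[(3) + (3) + (6) + (6) + (6)] = 24/8 = 3
  <chi_rho, chi_4> = (1/8)[1*(3)*conj(1) + 1*(3)*conj(1) + 2*(-3)*conj(-1) + 2*(3)*conj(-1) + 2*(-3)*conj(1)]
      = (1/8)[(3) + (3) + (6) + (-6) + (-6)] = 0/8 = 0
  <chi_rho, chi_5> = (1/8)[1*(3)*conj(2) + 1*(3)*conj(-2) + 2*(-3)*conj(0) + 2*(3)*conj(0) + 2*(-3)*conj(0)]
      = (1/8)[(6) + (-6) + (0) + (0) + (0)] = 0/8 = 0
Dimension check: dim(rho) = sum (mult * dim) = 0*1 + 0*1 + 3*1 + 0*1 + 0*2 = 3 = chi_rho(e) = 3.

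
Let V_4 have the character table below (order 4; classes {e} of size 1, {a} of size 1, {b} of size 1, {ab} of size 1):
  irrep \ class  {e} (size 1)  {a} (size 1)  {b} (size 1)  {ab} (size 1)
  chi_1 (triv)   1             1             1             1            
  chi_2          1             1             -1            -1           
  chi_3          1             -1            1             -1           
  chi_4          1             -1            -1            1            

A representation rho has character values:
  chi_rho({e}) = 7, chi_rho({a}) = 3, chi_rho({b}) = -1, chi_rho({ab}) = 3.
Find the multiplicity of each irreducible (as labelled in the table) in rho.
Multiplicities: chi_1: 3, chi_2: 2, chi_3: 0, chi_4: 2.

Working: Use <chi_rho, chi> = (1/|G|) sum_C |C| * chi_rho(C) * conj(chi(C)) with |G| = 4 for each irreducible chi in the table:
  <chi_rho, chi_1> = (1/4)[1*(7)*conj(1) + 1*(3)*conj(1) + 1*(-1)*conj(1) + 1*(3)*conj(1)]
      = (1/4)[(7) + (3) + (-1) + (3)] = 12/4 = 3
  <chi_rho, chi_2> = (1/4)[1*(7)*conj(1) + 1*(3)*conj(1) + 1*(-1)*conj(-1) + 1*(3)*conj(-1)]
      = (1/4)[(7) + (3) + (1) + (-3)] = 8/4 = 2
  <chi_rho, chi_3> = (1/4)[1*(7)*conj(1) + 1*(3)*conj(-1) + 1*(-1)*conj(1) + 1*(3)*conj(-1)]
      = (1/4)[(7) + (-3) + (-1) + (-3)] = 0/4 = 0
  <chi_rho, chi_4> = (1/4)[1*(7)*conj(1) + 1*(3)*conj(-1) + 1*(-1)*conj(-1) + 1*(3)*conj(1)]
      = (1/4)[(7) + (-3) + (1) + (3)] = 8/4 = 2
Dimension check: dim(rho) = sum (mult * dim) = 3*1 + 2*1 + 0*1 + 2*1 = 7 = chi_rho(e) = 7.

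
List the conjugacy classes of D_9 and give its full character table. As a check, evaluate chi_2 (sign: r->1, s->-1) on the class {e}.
Conjugacy classes: {e} of size 1, {r^1, r^8} of size 2, {r^2, r^7} of size 2, {r^3, r^6} of size 2, {r^4, r^5} of size 2, {s, sr, ..., sr^8} of size 9.
Character table:
  irrep \ class              {e} (size 1)  {r^1, r^8} (size 2)  {r^2, r^7} (size 2)  {r^3, r^6} (size 2)  {r^4, r^5} (size 2)  {s, sr, ..., sr^8} (size 9)
  chi_1 (triv)               1             1                    1                    1                    1                    1                          
  chi_2 (sign: r->1, s->-1)  1             1                    1                    1                    1                    -1                         
  chi_3 (2d, j=1)            2             2*cos(2*pi/9)        2*cos(4*pi/9)        -1                   -2*cos(pi/9)         0                          
  chi_4 (2d, j=2)            2             2*cos(4*pi/9)        -2*cos(pi/9)         -1                   2*cos(2*pi/9)        0                          
  chi_5 (2d, j=3)            2             -1                   -1                   2                    -1                   0                          
  chi_6 (2d, j=4)            2             -2*cos(pi/9)         2*cos(2*pi/9)        -1                   2*cos(4*pi/9)        0                          

Spot check: chi_2 (sign: r->1, s->-1) on {e} = 1.

D_9 has order 2*9 = 18 with 6 conjugacy classes, hence 6 irreducibles. Sum of squared dims 1 + 1 + 4 + 4 + 4 + 4 = 18 = |G|. Linear characters come from the abelianisation; the 2-dimensional irreps have character r^k -> 2*cos(2*pi*j*k/9), reflections -> 0.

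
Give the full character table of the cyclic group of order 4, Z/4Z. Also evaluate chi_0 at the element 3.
Character table of Z/4Z (irreps indexed chi_0,...,chi_3 with chi_k(m) = zeta_4^(k*m), zeta_4 = exp(2*pi*i/4)):
  irrep \ class  {0} (size 1)  {1} (size 1)  {2} (size 1)  {3} (size 1)
  chi_0          1             1             1             1           
  chi_1          1             I             -1            -I          
  chi_2          1             -1            1             -1          
  chi_3          1             -I            -1            I           

Spot check: chi_0(3) = zeta_4^(0*3) = zeta_4^0 = 1.

Working: Z/4Z is abelian, so all 4 irreducible complex representations are 1-dimensional. They are given by chi_k(m) = zeta_4^(k*m) for k = 0,...,3. Row orthogonality: sum_m chi_k(m) conj(chi_l(m)) = 4 * [k = l].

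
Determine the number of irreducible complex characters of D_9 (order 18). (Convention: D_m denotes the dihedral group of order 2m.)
6

Derivation: The number of irreducible complex representations of a finite group equals its number of conjugacy classes. D_9 has 6 conjugacy classes ((n+3)/2 for n odd), so D_9 (order 18) has exactly 6 irreducible complex representations.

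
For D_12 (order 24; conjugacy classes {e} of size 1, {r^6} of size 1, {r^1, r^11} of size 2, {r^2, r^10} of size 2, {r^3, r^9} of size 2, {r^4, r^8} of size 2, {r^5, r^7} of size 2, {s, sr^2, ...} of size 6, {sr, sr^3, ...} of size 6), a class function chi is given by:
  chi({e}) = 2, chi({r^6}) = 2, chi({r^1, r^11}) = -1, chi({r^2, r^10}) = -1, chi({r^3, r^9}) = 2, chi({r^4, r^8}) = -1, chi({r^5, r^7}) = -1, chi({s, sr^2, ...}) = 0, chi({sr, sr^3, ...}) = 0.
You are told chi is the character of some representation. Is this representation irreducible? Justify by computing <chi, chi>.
Irreducible: <chi, chi> = 1.

Justification: <chi, chi> = (1/|G|) sum_C |C| * |chi(C)|^2 = (1/24)[1*|2|^2 + 1*|2|^2 + 2*|-1|^2 + 2*|-1|^2 + 2*|2|^2 + 2*|-1|^2 + 2*|-1|^2 + 6*|0|^2 + 6*|0|^2]
  = (1/24)[(4) + (4) + (2) + (2) + (8) + (2) + (2) + (0) + (0)] = 24/24 = 1.
A character is irreducible iff <chi, chi> = 1, so this representation is irreducible.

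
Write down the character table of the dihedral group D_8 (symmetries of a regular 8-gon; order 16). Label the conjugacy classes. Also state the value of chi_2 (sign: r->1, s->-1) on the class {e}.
Conjugacy classes: {e} of size 1, {r^4} of size 1, {r^1, r^7} of size 2, {r^2, r^6} of size 2, {r^3, r^5} of size 2, {s, sr^2, ...} of size 4, {sr, sr^3, ...} of size 4.
Character table:
  irrep \ class              {e} (size 1)  {r^4} (size 1)  {r^1, r^7} (size 2)  {r^2, r^6} (size 2)  {r^3, r^5} (size 2)  {s, sr^2, ...} (size 4)  {sr, sr^3, ...} (size 4)
  chi_1 (triv)               1             1               1                    1                    1                    1                        1                       
  chi_2 (sign: r->1, s->-1)  1             1               1                    1                    1                    -1                       -1                      
  chi_3 (r->-1, s->1)        1             1               -1                   1                    -1                   1                        -1                      
  chi_4 (r->-1, s->-1)       1             1               -1                   1                    -1                   -1                       1                       
  chi_5 (2d, j=1)            2             -2              sqrt(2)              0                    -sqrt(2)             0                        0                       
  chi_6 (2d, j=2)            2             2               0                    -2                   0                    0                        0                       
  chi_7 (2d, j=3)            2             -2              -sqrt(2)             0                    sqrt(2)              0                        0                       

Spot check: chi_2 (sign: r->1, s->-1) on {e} = 1.

Derivation: D_8 has order 2*8 = 16 with 7 conjugacy classes, hence 7 irreducibles. Sum of squared dims 1 + 1 + 1 + 1 + 4 + 4 + 4 = 16 = |G|. Linear characters come from the abelianisation; the 2-dimensional irreps have character r^k -> 2*cos(2*pi*j*k/8), reflections -> 0.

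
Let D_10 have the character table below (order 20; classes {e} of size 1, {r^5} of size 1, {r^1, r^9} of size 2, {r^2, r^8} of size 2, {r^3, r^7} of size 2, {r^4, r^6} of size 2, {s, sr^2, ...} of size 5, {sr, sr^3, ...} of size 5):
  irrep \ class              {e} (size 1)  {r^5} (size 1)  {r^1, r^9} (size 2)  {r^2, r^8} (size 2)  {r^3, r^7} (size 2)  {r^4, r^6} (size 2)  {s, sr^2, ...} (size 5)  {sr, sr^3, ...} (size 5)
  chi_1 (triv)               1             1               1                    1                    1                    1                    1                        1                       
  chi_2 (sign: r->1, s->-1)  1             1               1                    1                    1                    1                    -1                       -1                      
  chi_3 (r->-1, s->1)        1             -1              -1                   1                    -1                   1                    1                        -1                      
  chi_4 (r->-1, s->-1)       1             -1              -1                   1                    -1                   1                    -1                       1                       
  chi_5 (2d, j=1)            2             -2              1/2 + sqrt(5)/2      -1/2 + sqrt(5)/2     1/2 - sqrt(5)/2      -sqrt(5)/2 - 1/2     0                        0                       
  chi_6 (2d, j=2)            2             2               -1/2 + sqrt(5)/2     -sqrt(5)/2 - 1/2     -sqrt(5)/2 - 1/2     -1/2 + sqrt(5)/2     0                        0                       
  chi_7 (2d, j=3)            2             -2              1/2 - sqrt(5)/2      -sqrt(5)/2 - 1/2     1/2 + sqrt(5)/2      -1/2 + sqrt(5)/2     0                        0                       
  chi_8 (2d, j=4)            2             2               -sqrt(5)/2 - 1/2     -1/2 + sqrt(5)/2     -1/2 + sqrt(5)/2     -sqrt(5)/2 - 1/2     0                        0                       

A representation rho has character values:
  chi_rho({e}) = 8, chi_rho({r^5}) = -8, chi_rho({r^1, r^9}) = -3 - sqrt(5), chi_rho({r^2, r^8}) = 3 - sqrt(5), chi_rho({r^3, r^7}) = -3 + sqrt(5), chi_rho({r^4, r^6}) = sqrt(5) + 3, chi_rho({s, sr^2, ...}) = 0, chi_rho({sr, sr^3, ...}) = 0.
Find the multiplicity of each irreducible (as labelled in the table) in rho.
Multiplicities: chi_1: 0, chi_2: 0, chi_3: 2, chi_4: 2, chi_5: 0, chi_6: 0, chi_7: 2, chi_8: 0.

Reasoning: Use <chi_rho, chi> = (1/|G|) sum_C |C| * chi_rho(C) * conj(chi(C)) with |G| = 20 for each irreducible chi in the table:
  <chi_rho, chi_1> = (1/20)[1*(8)*conj(1) + 1*(-8)*conj(1) + 2*(-3 - sqrt(5))*conj(1) + 2*(3 - sqrt(5))*conj(1) + 2*(-3 + sqrt(5))*conj(1) + 2*(sqrt(5) + 3)*conj(1) + 5*(0)*conj(1) + 5*(0)*conj(1)]
      = (1/20)[(8) + (-8) + (-6 - 2*sqrt(5)) + (6 - 2*sqrt(5)) + (-6 + 2*sqrt(5)) + (2*sqrt(5) + 6) + (0) + (0)] = 0/20 = 0
  <chi_rho, chi_2> = (1/20)[1*(8)*conj(1) + 1*(-8)*conj(1) + 2*(-3 - sqrt(5))*conj(1) + 2*(3 - sqrt(5))*conj(1) + 2*(-3 + sqrt(5))*conj(1) + 2*(sqrt(5) + 3)*conj(1) + 5*(0)*conj(-1) + 5*(0)*conj(-1)]
      = (1/20)[(8) + (-8) + (-6 - 2*sqrt(5)) + (6 - 2*sqrt(5)) + (-6 + 2*sqrt(5)) + (2*sqrt(5) + 6) + (0) + (0)] = 0/20 = 0
  <chi_rho, chi_3> = (1/20)[1*(8)*conj(1) + 1*(-8)*conj(-1) + 2*(-3 - sqrt(5))*conj(-1) + 2*(3 - sqrt(5))*conj(1) + 2*(-3 + sqrt(5))*conj(-1) + 2*(sqrt(5) + 3)*conj(1) + 5*(0)*conj(1) + 5*(0)*conj(-1)]
      = (1/20)[(8) + (8) + (2*sqrt(5) + 6) + (6 - 2*sqrt(5)) + (6 - 2*sqrt(5)) + (2*sqrt(5) + 6) + (0) + (0)] = 40/20 = 2
  <chi_rho, chi_4> = (1/20)[1*(8)*conj(1) + 1*(-8)*conj(-1) + 2*(-3 - sqrt(5))*conj(-1) + 2*(3 - sqrt(5))*conj(1) + 2*(-3 + sqrt(5))*conj(-1) + 2*(sqrt(5) + 3)*conj(1) + 5*(0)*conj(-1) + 5*(0)*conj(1)]
      = (1/20)[(8) + (8) + (2*sqrt(5) + 6) + (6 - 2*sqrt(5)) + (6 - 2*sqrt(5)) + (2*sqrt(5) + 6) + (0) + (0)] = 40/20 = 2
  <chi_rho, chi_5> = (1/20)[1*(8)*conj(2) + 1*(-8)*conj(-2) + 2*(-3 - sqrt(5))*conj(1/2 + sqrt(5)/2) + 2*(3 - sqrt(5))*conj(-1/2 + sqrt(5)/2) + 2*(-3 + sqrt(5))*conj(1/2 - sqrt(5)/2) + 2*(sqrt(5) + 3)*conj(-sqrt(5)/2 - 1/2) + 5*(0)*conj(0) + 5*(0)*conj(0)]
      = (1/20)[(16) + (16) + (-4*sqrt(5) - 8) + (-8 + 4*sqrt(5)) + (-8 + 4*sqrt(5)) + (-4*sqrt(5) - 8) + (0) + (0)] = 0/20 = 0
  <chi_rho, chi_6> = (1/20)[1*(8)*conj(2) + 1*(-8)*conj(2) + 2*(-3 - sqrt(5))*conj(-1/2 + sqrt(5)/2) + 2*(3 - sqrt(5))*conj(-sqrt(5)/2 - 1/2) + 2*(-3 + sqrt(5))*conj(-sqrt(5)/2 - 1/2) + 2*(sqrt(5) + 3)*conj(-1/2 + sqrt(5)/2) + 5*(0)*conj(0) + 5*(0)*conj(0)]
      = (1/20)[(16) + (-16) + (-2*sqrt(5) - 2) + (2 - 2*sqrt(5)) + (-2 + 2*sqrt(5)) + (2 + 2*sqrt(5)) + (0) + (0)] = 0/20 = 0
  <chi_rho, chi_7> = (1/20)[1*(8)*conj(2) + 1*(-8)*conj(-2) + 2*(-3 - sqrt(5))*conj(1/2 - sqrt(5)/2) + 2*(3 - sqrt(5))*conj(-sqrt(5)/2 - 1/2) + 2*(-3 + sqrt(5))*conj(1/2 + sqrt(5)/2) + 2*(sqrt(5) + 3)*conj(-1/2 + sqrt(5)/2) + 5*(0)*conj(0) + 5*(0)*conj(0)]
      = (1/20)[(16) + (16) + (2 + 2*sqrt(5)) + (2 - 2*sqrt(5)) + (2 - 2*sqrt(5)) + (2 + 2*sqrt(5)) + (0) + (0)] = 40/20 = 2
  <chi_rho, chi_8> = (1/20)[1*(8)*conj(2) + 1*(-8)*conj(2) + 2*(-3 - sqrt(5))*conj(-sqrt(5)/2 - 1/2) + 2*(3 - sqrt(5))*conj(-1/2 + sqrt(5)/2) + 2*(-3 + sqrt(5))*conj(-1/2 + sqrt(5)/2) + 2*(sqrt(5) + 3)*conj(-sqrt(5)/2 - 1/2) + 5*(0)*conj(0) + 5*(0)*conj(0)]
      = (1/20)[(16) + (-16) + (8 + 4*sqrt(5)) + (-8 + 4*sqrt(5)) + (8 - 4*sqrt(5)) + (-4*sqrt(5) - 8) + (0) + (0)] = 0/20 = 0
Dimension check: dim(rho) = sum (mult * dim) = 0*1 + 0*1 + 2*1 + 2*1 + 0*2 + 0*2 + 2*2 + 0*2 = 8 = chi_rho(e) = 8.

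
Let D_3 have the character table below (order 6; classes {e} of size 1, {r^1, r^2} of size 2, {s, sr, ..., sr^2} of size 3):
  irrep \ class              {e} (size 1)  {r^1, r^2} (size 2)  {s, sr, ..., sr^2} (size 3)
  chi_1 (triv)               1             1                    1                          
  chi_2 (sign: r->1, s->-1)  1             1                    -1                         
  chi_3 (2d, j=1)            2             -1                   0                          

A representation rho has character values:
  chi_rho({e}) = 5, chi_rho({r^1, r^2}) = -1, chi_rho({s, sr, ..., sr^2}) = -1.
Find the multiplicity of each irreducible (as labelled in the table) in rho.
Multiplicities: chi_1: 0, chi_2: 1, chi_3: 2.

Working: Use <chi_rho, chi> = (1/|G|) sum_C |C| * chi_rho(C) * conj(chi(C)) with |G| = 6 for each irreducible chi in the table:
  <chi_rho, chi_1> = (1/6)[1*(5)*conj(1) + 2*(-1)*conj(1) + 3*(-1)*conj(1)]
      = (1/6)[(5) + (-2) + (-3)] = 0/6 = 0
  <chi_rho, chi_2> = (1/6)[1*(5)*conj(1) + 2*(-1)*conj(1) + 3*(-1)*conj(-1)]
      = (1/6)[(5) + (-2) + (3)] = 6/6 = 1
  <chi_rho, chi_3> = (1/6)[1*(5)*conj(2) + 2*(-1)*conj(-1) + 3*(-1)*conj(0)]
      = (1/6)[(10) + (2) + (0)] = 12/6 = 2
Dimension check: dim(rho) = sum (mult * dim) = 0*1 + 1*1 + 2*2 = 5 = chi_rho(e) = 5.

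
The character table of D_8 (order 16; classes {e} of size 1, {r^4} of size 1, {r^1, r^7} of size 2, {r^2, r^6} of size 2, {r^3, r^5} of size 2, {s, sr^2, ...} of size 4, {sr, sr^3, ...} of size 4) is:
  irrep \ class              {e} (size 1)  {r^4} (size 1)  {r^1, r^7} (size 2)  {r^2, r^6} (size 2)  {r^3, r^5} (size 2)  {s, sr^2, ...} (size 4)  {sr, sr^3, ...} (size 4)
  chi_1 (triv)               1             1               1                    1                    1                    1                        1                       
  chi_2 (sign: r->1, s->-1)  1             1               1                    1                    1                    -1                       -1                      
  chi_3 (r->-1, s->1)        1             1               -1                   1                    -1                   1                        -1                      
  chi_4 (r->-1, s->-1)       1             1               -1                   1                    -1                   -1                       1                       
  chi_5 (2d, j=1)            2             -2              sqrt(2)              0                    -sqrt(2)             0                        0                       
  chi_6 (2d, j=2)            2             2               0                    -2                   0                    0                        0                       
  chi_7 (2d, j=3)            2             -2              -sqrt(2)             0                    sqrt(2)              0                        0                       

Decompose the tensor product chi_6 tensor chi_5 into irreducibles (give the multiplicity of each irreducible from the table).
chi_6 tensor chi_5 = chi_5 + chi_7 (all other irreducibles have multiplicity 0).

Argument: The character of a tensor product is the pointwise product (chi_6 * chi_5)(C) = chi_6(C) * chi_5(C):
  {e}: (2)*(2), {r^4}: (2)*(-2), {r^1, r^7}: (0)*(sqrt(2)), {r^2, r^6}: (-2)*(0), {r^3, r^5}: (0)*(-sqrt(2)), {s, sr^2, ...}: (0)*(0), {sr, sr^3, ...}: (0)*(0)
so (chi_6 * chi_5) takes values
  {e} -> 4, {r^4} -> -4, {r^1, r^7} -> 0, {r^2, r^6} -> 0, {r^3, r^5} -> 0, {s, sr^2, ...} -> 0, {sr, sr^3, ...} -> 0.
Now take the inner product of this character with each irreducible chi from the table, <chi_6*chi_5, chi> = (1/16) sum_C |C| (chi_6*chi_5)(C) conj(chi(C)):
  <chi_6*chi_5, chi_1> = (1/16)[1*(4)*conj(1) + 1*(-4)*conj(1) + 2*(0)*conj(1) + 2*(0)*conj(1) + 2*(0)*conj(1) + 4*(0)*conj(1) + 4*(0)*conj(1)]
      = (1/16)[(4) + (-4) + (0) + (0) + (0) + (0) + (0)] = 0/16 = 0
  <chi_6*chi_5, chi_2> = (1/16)[1*(4)*conj(1) + 1*(-4)*conj(1) + 2*(0)*conj(1) + 2*(0)*conj(1) + 2*(0)*conj(1) + 4*(0)*conj(-1) + 4*(0)*conj(-1)]
      = (1/16)[(4) + (-4) + (0) + (0) + (0) + (0) + (0)] = 0/16 = 0
  <chi_6*chi_5, chi_3> = (1/16)[1*(4)*conj(1) + 1*(-4)*conj(1) + 2*(0)*conj(-1) + 2*(0)*conj(1) + 2*(0)*conj(-1) + 4*(0)*conj(1) + 4*(0)*conj(-1)]
      = (1/16)[(4) + (-4) + (0) + (0) + (0) + (0) + (0)] = 0/16 = 0
  <chi_6*chi_5, chi_4> = (1/16)[1*(4)*conj(1) + 1*(-4)*conj(1) + 2*(0)*conj(-1) + 2*(0)*conj(1) + 2*(0)*conj(-1) + 4*(0)*conj(-1) + 4*(0)*conj(1)]
      = (1/16)[(4) + (-4) + (0) + (0) + (0) + (0) + (0)] = 0/16 = 0
  <chi_6*chi_5, chi_5> = (1/16)[1*(4)*conj(2) + 1*(-4)*conj(-2) + 2*(0)*conj(sqrt(2)) + 2*(0)*conj(0) + 2*(0)*conj(-sqrt(2)) + 4*(0)*conj(0) + 4*(0)*conj(0)]
      = (1/16)[(8) + (8) + (0) + (0) + (0) + (0) + (0)] = 16/16 = 1
  <chi_6*chi_5, chi_6> = (1/16)[1*(4)*conj(2) + 1*(-4)*conj(2) + 2*(0)*conj(0) + 2*(0)*conj(-2) + 2*(0)*conj(0) + 4*(0)*conj(0) + 4*(0)*conj(0)]
      = (1/16)[(8) + (-8) + (0) + (0) + (0) + (0) + (0)] = 0/16 = 0
  <chi_6*chi_5, chi_7> = (1/16)[1*(4)*conj(2) + 1*(-4)*conj(-2) + 2*(0)*conj(-sqrt(2)) + 2*(0)*conj(0) + 2*(0)*conj(sqrt(2)) + 4*(0)*conj(0) + 4*(0)*conj(0)]
      = (1/16)[(8) + (8) + (0) + (0) + (0) + (0) + (0)] = 16/16 = 1
Hence the multiplicities are chi_5: 1, chi_7: 1. Dimension check: dim(chi_6)*dim(chi_5) = 2*2 = 4 and sum (mult * dim) = 1*2 + 1*2 = 4.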